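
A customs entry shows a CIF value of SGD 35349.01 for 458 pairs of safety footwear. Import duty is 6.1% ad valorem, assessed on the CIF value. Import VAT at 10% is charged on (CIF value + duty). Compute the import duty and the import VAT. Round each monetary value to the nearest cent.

Import duty: SGD 2156.29; import VAT: SGD 3750.53

Import duty = 35349.01 × 6.1% = 2156.29
VAT base = CIF + duty = 35349.01 + 2156.29 = 37505.30
Import VAT = 37505.30 × 10% = 3750.53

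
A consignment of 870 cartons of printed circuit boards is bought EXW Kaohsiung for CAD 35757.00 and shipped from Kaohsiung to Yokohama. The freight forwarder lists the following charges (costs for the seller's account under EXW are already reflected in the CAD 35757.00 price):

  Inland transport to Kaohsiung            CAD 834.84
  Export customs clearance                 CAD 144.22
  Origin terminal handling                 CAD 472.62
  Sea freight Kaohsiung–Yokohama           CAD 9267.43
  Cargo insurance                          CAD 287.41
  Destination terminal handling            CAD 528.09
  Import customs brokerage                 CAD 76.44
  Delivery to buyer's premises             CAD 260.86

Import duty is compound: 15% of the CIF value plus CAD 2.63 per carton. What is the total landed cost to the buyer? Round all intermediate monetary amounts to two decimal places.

EXW: the seller makes goods available at their premises; the buyer bears all onward costs.
CIF value = EXW price + inland to port + export clearance + origin terminal + freight + insurance = 35757.00 + 834.84 + 144.22 + 472.62 + 9267.43 + 287.41 = 46763.52
Ad valorem component: 46763.52 × 15% = 7014.53
Specific component: 870 × 2.63 = 2288.10
Import duty = 7014.53 + 2288.10 = 9302.63
Buyer bears: inland to port 834.84 + export clearance 144.22 + origin terminal 472.62 + freight 9267.43 + insurance 287.41 + destination terminal 528.09 + brokerage 76.44 + delivery 260.86 + duty 9302.63 = 21174.54
Landed cost = invoice 35757.00 + 21174.54 = 56931.54

Total landed cost: CAD 56931.54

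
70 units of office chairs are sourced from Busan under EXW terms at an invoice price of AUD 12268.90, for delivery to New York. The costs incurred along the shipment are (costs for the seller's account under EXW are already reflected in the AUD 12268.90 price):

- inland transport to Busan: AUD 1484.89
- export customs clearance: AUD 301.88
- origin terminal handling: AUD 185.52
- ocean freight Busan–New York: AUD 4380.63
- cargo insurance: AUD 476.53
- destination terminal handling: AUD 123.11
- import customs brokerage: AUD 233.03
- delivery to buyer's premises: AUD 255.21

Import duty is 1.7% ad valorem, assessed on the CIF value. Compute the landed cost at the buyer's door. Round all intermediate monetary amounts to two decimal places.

EXW: the seller makes goods available at their premises; the buyer bears all onward costs.
CIF value = EXW price + inland to port + export clearance + origin terminal + freight + insurance = 12268.90 + 1484.89 + 301.88 + 185.52 + 4380.63 + 476.53 = 19098.35
Import duty = 19098.35 × 1.7% = 324.67
Buyer bears: inland to port 1484.89 + export clearance 301.88 + origin terminal 185.52 + freight 4380.63 + insurance 476.53 + destination terminal 123.11 + brokerage 233.03 + delivery 255.21 + duty 324.67 = 7765.47
Landed cost = invoice 12268.90 + 7765.47 = 20034.37

Total landed cost: AUD 20034.37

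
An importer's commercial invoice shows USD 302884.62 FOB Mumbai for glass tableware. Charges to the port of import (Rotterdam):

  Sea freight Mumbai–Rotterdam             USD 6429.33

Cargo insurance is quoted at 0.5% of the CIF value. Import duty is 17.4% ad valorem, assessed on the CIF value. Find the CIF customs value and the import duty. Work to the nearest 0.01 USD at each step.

Let C be the CIF value. C = FOB price + freight + 0.5% × C
C − 0.5% × C = 302884.62 + 6429.33
0.995 × C = 309313.95
C = 309313.95 / 0.995 = 310868.29
Insurance premium = 0.5% × 310868.29 = 1554.34
Import duty = 310868.29 × 17.4% = 54091.08

CIF value: USD 310868.29; import duty: USD 54091.08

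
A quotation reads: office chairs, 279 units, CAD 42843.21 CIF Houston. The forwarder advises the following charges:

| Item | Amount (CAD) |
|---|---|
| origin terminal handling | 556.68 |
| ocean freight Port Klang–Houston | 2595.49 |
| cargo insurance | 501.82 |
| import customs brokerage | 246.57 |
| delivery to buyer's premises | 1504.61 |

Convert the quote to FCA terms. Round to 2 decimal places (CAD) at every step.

FCA price: CAD 39189.22

Not relevant to the conversion: delivery, brokerage — on the buyer under both terms; not part of either seller's price.
From CIF to FCA, the seller no longer bears: origin terminal, freight, insurance.
FCA price = 42843.21 − 556.68 − 2595.49 − 501.82 = 39189.22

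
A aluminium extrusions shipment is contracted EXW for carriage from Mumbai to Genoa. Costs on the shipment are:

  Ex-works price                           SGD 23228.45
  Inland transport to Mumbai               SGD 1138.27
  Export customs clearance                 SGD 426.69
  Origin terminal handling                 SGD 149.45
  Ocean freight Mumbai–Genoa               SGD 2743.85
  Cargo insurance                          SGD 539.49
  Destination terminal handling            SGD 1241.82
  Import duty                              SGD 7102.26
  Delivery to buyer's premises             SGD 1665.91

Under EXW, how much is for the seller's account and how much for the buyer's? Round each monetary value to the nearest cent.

Seller: SGD 23228.45; buyer: SGD 15007.74

EXW: the seller makes goods available at their premises; the buyer bears all onward costs.
Seller's account: goods 23228.45 = 23228.45
Buyer's account: inland to port 1138.27 + export clearance 426.69 + origin terminal 149.45 + freight 2743.85 + insurance 539.49 + destination terminal 1241.82 + duty 7102.26 + delivery 1665.91 = 15007.74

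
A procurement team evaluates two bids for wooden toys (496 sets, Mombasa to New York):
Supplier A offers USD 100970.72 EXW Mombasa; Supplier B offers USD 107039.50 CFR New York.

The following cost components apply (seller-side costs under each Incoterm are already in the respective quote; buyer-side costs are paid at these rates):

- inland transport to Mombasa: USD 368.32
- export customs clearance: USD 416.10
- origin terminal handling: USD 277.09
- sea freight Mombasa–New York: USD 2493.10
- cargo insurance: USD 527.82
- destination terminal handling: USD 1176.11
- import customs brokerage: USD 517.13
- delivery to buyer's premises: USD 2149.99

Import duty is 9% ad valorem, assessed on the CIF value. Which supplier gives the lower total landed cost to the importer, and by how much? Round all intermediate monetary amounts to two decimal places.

Supplier A is cheaper by USD 2740.45

Supplier A (EXW):
CIF value = EXW price + inland to port + export clearance + origin terminal + freight + insurance = 100970.72 + 368.32 + 416.10 + 277.09 + 2493.10 + 527.82 = 105053.15
Import duty = 105053.15 × 9% = 9454.78
Buyer bears (A): 368.32 + 416.10 + 277.09 + 2493.10 + 527.82 + 1176.11 + 517.13 + 2149.99 = 7925.66
Landed cost (A) = invoice 100970.72 + 7925.66 + duty 9454.78 = 118351.16
Supplier B (CFR):
CIF value = CFR price + insurance = 107039.50 + 527.82 = 107567.32
Import duty = 107567.32 × 9% = 9681.06
Buyer bears (B): 527.82 + 1176.11 + 517.13 + 2149.99 = 4371.05
Landed cost (B) = invoice 107039.50 + 4371.05 + duty 9681.06 = 121091.61
Difference = |118351.16 − 121091.61| = 2740.45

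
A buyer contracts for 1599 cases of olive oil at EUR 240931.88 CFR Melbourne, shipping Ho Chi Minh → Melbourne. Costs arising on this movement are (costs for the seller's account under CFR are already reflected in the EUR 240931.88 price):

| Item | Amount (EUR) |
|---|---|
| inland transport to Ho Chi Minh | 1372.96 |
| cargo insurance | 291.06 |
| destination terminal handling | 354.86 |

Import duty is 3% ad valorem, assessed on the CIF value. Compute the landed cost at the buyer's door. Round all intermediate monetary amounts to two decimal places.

Total landed cost: EUR 248814.49

CFR: the seller pays costs through ocean freight to the destination port, but not insurance.
Already in the invoice (seller's account under CFR): inland to port — exclude.
CIF value = CFR price + insurance = 240931.88 + 291.06 = 241222.94
Import duty = 241222.94 × 3% = 7236.69
Buyer bears: insurance 291.06 + destination terminal 354.86 + duty 7236.69 = 7882.61
Landed cost = invoice 240931.88 + 7882.61 = 248814.49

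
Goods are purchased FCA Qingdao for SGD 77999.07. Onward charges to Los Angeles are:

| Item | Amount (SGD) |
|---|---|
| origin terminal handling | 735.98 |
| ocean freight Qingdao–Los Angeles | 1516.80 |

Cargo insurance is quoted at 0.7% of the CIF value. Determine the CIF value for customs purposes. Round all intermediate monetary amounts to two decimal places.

Let C be the CIF value. C = FCA price + pre-shipment costs + freight + 0.7% × C
C − 0.7% × C = 77999.07 + 735.98 + 1516.80
0.993 × C = 80251.85
C = 80251.85 / 0.993 = 80817.57
Insurance premium = 0.7% × 80817.57 = 565.72

CIF value: SGD 80817.57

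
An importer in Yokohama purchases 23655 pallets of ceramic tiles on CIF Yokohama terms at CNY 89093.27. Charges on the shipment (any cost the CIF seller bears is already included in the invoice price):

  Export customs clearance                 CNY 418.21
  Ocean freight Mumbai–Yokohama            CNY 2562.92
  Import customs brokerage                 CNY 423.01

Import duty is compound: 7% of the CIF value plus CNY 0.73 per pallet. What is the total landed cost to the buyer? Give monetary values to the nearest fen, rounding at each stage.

CIF: the seller pays costs through ocean freight and marine insurance to the destination port.
Already in the invoice (seller's account under CIF): export clearance, freight — exclude.
The CIF price already equals the CIF value: 89093.27
Ad valorem component: 89093.27 × 7% = 6236.53
Specific component: 23655 × 0.73 = 17268.15
Import duty = 6236.53 + 17268.15 = 23504.68
Buyer bears: brokerage 423.01 + duty 23504.68 = 23927.69
Landed cost = invoice 89093.27 + 23927.69 = 113020.96

Total landed cost: CNY 113020.96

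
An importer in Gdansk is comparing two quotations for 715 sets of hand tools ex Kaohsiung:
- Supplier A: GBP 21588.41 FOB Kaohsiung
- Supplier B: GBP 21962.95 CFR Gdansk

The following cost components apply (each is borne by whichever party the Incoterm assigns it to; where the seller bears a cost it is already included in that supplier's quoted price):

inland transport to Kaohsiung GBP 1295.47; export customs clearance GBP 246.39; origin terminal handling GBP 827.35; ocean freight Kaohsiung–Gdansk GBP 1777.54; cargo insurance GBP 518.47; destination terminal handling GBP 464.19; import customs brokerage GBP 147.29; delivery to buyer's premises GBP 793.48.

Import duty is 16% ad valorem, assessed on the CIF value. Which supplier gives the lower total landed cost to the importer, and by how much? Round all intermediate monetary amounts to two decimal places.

Supplier A (FOB):
CIF value = FOB price + freight + insurance = 21588.41 + 1777.54 + 518.47 = 23884.42
Import duty = 23884.42 × 16% = 3821.51
Buyer bears (A): 1777.54 + 518.47 + 464.19 + 147.29 + 793.48 = 3700.97
Landed cost (A) = invoice 21588.41 + 3700.97 + duty 3821.51 = 29110.89
Supplier B (CFR):
CIF value = CFR price + insurance = 21962.95 + 518.47 = 22481.42
Import duty = 22481.42 × 16% = 3597.03
Buyer bears (B): 518.47 + 464.19 + 147.29 + 793.48 = 1923.43
Landed cost (B) = invoice 21962.95 + 1923.43 + duty 3597.03 = 27483.41
Difference = |29110.89 − 27483.41| = 1627.48

Supplier B is cheaper by GBP 1627.48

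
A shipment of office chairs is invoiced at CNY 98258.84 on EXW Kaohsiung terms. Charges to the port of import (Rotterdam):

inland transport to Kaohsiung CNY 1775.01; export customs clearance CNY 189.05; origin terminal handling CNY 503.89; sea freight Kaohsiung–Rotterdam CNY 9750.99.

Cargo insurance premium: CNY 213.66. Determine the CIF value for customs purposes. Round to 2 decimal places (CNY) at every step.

CIF value: CNY 110691.44

CIF = EXW price + pre-shipment costs + freight + insurance
CIF = 98258.84 + 1775.01 + 189.05 + 503.89 + 9750.99 + 213.66 = 110691.44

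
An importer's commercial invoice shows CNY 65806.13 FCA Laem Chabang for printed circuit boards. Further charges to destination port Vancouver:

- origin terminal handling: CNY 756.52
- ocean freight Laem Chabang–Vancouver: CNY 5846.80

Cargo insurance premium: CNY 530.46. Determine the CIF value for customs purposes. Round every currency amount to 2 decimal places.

CIF = FCA price + pre-shipment costs + freight + insurance
CIF = 65806.13 + 756.52 + 5846.80 + 530.46 = 72939.91

CIF value: CNY 72939.91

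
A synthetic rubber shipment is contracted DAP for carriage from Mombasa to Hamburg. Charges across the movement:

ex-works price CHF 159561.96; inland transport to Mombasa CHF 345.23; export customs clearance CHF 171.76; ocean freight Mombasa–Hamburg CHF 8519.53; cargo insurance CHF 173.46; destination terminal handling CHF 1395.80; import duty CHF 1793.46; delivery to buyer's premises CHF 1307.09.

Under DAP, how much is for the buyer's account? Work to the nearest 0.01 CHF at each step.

DAP: the seller bears all costs to the named destination except import duty and clearance.
Seller's account: goods 159561.96 + inland to port 345.23 + export clearance 171.76 + freight 8519.53 + insurance 173.46 + destination terminal 1395.80 + delivery 1307.09 = 171474.83
Buyer's account: duty 1793.46 = 1793.46

Buyer's account: CHF 1793.46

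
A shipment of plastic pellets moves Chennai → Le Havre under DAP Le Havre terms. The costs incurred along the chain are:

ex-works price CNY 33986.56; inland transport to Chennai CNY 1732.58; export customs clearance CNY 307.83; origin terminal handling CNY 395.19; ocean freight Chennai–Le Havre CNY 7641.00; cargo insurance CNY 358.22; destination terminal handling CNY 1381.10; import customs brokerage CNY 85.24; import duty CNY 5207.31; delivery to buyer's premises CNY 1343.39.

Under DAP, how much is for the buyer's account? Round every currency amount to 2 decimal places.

DAP: the seller bears all costs to the named destination except import duty and clearance.
Seller's account: goods 33986.56 + inland to port 1732.58 + export clearance 307.83 + origin terminal 395.19 + freight 7641.00 + insurance 358.22 + destination terminal 1381.10 + delivery 1343.39 = 47145.87
Buyer's account: brokerage 85.24 + duty 5207.31 = 5292.55

Buyer's account: CNY 5292.55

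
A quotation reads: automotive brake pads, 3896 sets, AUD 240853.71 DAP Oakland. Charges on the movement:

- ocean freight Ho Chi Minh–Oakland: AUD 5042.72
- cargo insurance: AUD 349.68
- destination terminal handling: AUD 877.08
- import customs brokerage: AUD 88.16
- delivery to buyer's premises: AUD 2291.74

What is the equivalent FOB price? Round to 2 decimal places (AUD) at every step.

FOB price: AUD 232292.49

Not relevant to the conversion: brokerage — on the buyer under both terms; not part of either seller's price.
From DAP to FOB, the seller no longer bears: freight, insurance, destination terminal, delivery.
FOB price = 240853.71 − 5042.72 − 349.68 − 877.08 − 2291.74 = 232292.49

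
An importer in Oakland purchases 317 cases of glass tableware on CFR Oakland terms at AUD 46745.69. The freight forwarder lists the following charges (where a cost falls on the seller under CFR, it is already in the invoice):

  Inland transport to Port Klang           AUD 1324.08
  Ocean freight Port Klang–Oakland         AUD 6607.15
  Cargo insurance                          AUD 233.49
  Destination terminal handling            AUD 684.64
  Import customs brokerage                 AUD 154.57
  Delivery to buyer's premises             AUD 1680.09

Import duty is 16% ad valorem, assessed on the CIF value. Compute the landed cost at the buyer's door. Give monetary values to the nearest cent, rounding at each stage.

CFR: the seller pays costs through ocean freight to the destination port, but not insurance.
Already in the invoice (seller's account under CFR): inland to port, freight — exclude.
CIF value = CFR price + insurance = 46745.69 + 233.49 = 46979.18
Import duty = 46979.18 × 16% = 7516.67
Buyer bears: insurance 233.49 + destination terminal 684.64 + brokerage 154.57 + delivery 1680.09 + duty 7516.67 = 10269.46
Landed cost = invoice 46745.69 + 10269.46 = 57015.15

Total landed cost: AUD 57015.15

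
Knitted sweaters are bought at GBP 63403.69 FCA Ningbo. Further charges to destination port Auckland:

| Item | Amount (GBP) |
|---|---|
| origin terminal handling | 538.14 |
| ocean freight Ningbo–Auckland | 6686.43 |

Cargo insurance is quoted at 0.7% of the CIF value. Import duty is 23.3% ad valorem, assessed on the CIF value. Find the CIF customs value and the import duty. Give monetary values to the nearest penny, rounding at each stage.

Let C be the CIF value. C = FCA price + pre-shipment costs + freight + 0.7% × C
C − 0.7% × C = 63403.69 + 538.14 + 6686.43
0.993 × C = 70628.26
C = 70628.26 / 0.993 = 71126.14
Insurance premium = 0.7% × 71126.14 = 497.88
Import duty = 71126.14 × 23.3% = 16572.39

CIF value: GBP 71126.14; import duty: GBP 16572.39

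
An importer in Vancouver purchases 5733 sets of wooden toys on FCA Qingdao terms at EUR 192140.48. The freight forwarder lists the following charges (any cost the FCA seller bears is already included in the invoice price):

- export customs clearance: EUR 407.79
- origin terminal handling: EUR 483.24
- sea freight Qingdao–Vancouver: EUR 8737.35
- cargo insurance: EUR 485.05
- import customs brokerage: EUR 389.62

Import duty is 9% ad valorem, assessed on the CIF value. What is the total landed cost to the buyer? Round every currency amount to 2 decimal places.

FCA: the seller delivers export-cleared goods to the carrier; the buyer bears costs from that point.
Already in the invoice (seller's account under FCA): export clearance — exclude.
CIF value = FCA price + origin terminal + freight + insurance = 192140.48 + 483.24 + 8737.35 + 485.05 = 201846.12
Import duty = 201846.12 × 9% = 18166.15
Buyer bears: origin terminal 483.24 + freight 8737.35 + insurance 485.05 + brokerage 389.62 + duty 18166.15 = 28261.41
Landed cost = invoice 192140.48 + 28261.41 = 220401.89

Total landed cost: EUR 220401.89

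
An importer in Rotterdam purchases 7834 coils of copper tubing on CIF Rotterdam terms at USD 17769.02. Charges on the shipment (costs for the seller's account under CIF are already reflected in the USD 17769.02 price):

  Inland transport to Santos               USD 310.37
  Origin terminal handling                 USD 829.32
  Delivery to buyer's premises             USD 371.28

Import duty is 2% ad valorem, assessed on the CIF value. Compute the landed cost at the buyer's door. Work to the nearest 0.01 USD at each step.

Total landed cost: USD 18495.68

CIF: the seller pays costs through ocean freight and marine insurance to the destination port.
Already in the invoice (seller's account under CIF): inland to port, origin terminal — exclude.
The CIF price already equals the CIF value: 17769.02
Import duty = 17769.02 × 2% = 355.38
Buyer bears: delivery 371.28 + duty 355.38 = 726.66
Landed cost = invoice 17769.02 + 726.66 = 18495.68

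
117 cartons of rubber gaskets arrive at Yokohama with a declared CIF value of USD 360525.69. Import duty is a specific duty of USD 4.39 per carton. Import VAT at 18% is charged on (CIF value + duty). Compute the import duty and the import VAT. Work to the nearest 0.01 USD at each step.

Import duty: USD 513.63; import VAT: USD 64987.08

Import duty = 117 × 4.39 = 513.63
VAT base = CIF + duty = 360525.69 + 513.63 = 361039.32
Import VAT = 361039.32 × 18% = 64987.08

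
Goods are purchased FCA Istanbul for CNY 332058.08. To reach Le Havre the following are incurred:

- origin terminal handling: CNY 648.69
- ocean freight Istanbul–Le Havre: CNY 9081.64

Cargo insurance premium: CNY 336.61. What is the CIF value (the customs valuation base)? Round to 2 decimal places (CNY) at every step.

CIF = FCA price + pre-shipment costs + freight + insurance
CIF = 332058.08 + 648.69 + 9081.64 + 336.61 = 342125.02

CIF value: CNY 342125.02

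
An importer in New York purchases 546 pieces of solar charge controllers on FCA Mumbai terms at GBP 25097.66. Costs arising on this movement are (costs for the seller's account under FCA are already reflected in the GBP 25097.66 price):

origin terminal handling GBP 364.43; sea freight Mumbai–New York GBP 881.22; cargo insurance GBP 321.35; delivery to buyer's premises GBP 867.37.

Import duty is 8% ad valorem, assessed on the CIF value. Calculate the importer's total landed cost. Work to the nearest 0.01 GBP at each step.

FCA: the seller delivers export-cleared goods to the carrier; the buyer bears costs from that point.
CIF value = FCA price + origin terminal + freight + insurance = 25097.66 + 364.43 + 881.22 + 321.35 = 26664.66
Import duty = 26664.66 × 8% = 2133.17
Buyer bears: origin terminal 364.43 + freight 881.22 + insurance 321.35 + delivery 867.37 + duty 2133.17 = 4567.54
Landed cost = invoice 25097.66 + 4567.54 = 29665.20

Total landed cost: GBP 29665.20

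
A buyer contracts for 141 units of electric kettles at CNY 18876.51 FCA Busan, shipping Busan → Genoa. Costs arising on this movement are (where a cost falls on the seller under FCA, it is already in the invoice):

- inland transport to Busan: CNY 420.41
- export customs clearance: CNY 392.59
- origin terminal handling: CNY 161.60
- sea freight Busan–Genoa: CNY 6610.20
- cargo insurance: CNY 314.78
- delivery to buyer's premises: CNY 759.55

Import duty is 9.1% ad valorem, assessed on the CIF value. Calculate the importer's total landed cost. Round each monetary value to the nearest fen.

Total landed cost: CNY 29085.28

FCA: the seller delivers export-cleared goods to the carrier; the buyer bears costs from that point.
Already in the invoice (seller's account under FCA): inland to port, export clearance — exclude.
CIF value = FCA price + origin terminal + freight + insurance = 18876.51 + 161.60 + 6610.20 + 314.78 = 25963.09
Import duty = 25963.09 × 9.1% = 2362.64
Buyer bears: origin terminal 161.60 + freight 6610.20 + insurance 314.78 + delivery 759.55 + duty 2362.64 = 10208.77
Landed cost = invoice 18876.51 + 10208.77 = 29085.28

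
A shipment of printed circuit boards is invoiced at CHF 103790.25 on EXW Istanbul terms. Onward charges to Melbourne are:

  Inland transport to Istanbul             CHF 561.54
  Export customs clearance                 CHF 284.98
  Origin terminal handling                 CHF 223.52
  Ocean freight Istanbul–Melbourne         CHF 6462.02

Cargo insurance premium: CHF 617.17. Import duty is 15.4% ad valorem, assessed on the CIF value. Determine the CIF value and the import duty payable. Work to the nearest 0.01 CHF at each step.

CIF = EXW price + pre-shipment costs + freight + insurance
CIF = 103790.25 + 561.54 + 284.98 + 223.52 + 6462.02 + 617.17 = 111939.48
Import duty = 111939.48 × 15.4% = 17238.68

CIF value: CHF 111939.48; import duty: CHF 17238.68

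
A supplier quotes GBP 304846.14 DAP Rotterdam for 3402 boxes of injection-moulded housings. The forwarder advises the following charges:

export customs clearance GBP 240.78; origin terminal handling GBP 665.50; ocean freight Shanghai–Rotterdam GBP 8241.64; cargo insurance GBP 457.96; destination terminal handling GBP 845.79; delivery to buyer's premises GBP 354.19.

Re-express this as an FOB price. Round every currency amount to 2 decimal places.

FOB price: GBP 294946.56

Not relevant to the conversion: origin terminal, export clearance — on the seller under both DAP and FOB; already in the DAP price and stays in the FOB price.
From DAP to FOB, the seller no longer bears: freight, insurance, destination terminal, delivery.
FOB price = 304846.14 − 8241.64 − 457.96 − 845.79 − 354.19 = 294946.56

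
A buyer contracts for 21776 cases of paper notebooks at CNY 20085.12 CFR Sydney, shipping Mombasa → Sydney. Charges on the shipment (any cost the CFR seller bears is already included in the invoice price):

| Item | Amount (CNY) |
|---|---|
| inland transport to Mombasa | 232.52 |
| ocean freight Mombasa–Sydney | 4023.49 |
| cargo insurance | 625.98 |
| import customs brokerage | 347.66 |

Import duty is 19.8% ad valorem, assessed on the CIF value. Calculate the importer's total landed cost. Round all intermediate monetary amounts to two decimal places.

CFR: the seller pays costs through ocean freight to the destination port, but not insurance.
Already in the invoice (seller's account under CFR): inland to port, freight — exclude.
CIF value = CFR price + insurance = 20085.12 + 625.98 = 20711.10
Import duty = 20711.10 × 19.8% = 4100.80
Buyer bears: insurance 625.98 + brokerage 347.66 + duty 4100.80 = 5074.44
Landed cost = invoice 20085.12 + 5074.44 = 25159.56

Total landed cost: CNY 25159.56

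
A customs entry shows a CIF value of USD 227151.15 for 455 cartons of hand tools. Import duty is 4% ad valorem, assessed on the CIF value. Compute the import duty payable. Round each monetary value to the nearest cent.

Import duty: USD 9086.05

Import duty = 227151.15 × 4% = 9086.05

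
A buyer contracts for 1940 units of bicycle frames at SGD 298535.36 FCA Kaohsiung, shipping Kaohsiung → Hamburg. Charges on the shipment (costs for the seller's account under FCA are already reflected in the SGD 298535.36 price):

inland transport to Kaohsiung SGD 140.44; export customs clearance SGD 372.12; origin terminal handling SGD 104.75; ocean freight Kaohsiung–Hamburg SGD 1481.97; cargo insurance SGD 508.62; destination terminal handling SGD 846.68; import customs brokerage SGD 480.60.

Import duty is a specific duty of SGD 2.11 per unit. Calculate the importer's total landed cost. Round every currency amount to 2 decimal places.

Total landed cost: SGD 306051.38

FCA: the seller delivers export-cleared goods to the carrier; the buyer bears costs from that point.
Already in the invoice (seller's account under FCA): inland to port, export clearance — exclude.
CIF value = FCA price + origin terminal + freight + insurance = 298535.36 + 104.75 + 1481.97 + 508.62 = 300630.70
Import duty = 1940 × 2.11 = 4093.40
Buyer bears: origin terminal 104.75 + freight 1481.97 + insurance 508.62 + destination terminal 846.68 + brokerage 480.60 + duty 4093.40 = 7516.02
Landed cost = invoice 298535.36 + 7516.02 = 306051.38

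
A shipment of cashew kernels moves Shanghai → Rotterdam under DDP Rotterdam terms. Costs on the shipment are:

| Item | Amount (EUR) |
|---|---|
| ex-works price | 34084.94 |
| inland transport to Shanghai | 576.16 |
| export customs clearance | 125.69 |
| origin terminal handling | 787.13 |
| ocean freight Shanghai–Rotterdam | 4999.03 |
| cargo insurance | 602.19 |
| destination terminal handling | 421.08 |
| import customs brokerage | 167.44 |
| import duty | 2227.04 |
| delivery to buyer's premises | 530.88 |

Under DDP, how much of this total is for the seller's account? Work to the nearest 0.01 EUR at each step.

Seller's account: EUR 44521.58

DDP: the seller bears all costs including import duty.
Seller's account: goods 34084.94 + inland to port 576.16 + export clearance 125.69 + origin terminal 787.13 + freight 4999.03 + insurance 602.19 + destination terminal 421.08 + brokerage 167.44 + duty 2227.04 + delivery 530.88 = 44521.58
Buyer's account: 0.00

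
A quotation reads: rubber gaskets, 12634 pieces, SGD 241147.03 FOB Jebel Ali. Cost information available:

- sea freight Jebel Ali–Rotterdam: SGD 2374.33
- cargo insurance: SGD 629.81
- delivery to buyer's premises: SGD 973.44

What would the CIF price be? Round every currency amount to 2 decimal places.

CIF price: SGD 244151.17

Not relevant to the conversion: delivery — on the buyer under both terms; not part of either seller's price.
From FOB to CIF, the seller additionally bears: freight, insurance.
CIF price = 241147.03 + 2374.33 + 629.81 = 244151.17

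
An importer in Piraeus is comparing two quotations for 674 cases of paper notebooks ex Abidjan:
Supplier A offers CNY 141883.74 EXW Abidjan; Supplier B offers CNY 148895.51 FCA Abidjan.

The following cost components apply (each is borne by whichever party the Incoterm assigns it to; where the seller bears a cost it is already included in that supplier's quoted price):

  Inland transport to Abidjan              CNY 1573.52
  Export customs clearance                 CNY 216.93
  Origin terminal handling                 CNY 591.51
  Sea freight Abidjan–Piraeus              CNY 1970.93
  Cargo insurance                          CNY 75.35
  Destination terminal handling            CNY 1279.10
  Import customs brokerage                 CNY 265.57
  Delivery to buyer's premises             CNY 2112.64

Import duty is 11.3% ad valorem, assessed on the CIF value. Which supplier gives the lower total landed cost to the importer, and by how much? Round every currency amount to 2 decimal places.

Supplier A (EXW):
CIF value = EXW price + inland to port + export clearance + origin terminal + freight + insurance = 141883.74 + 1573.52 + 216.93 + 591.51 + 1970.93 + 75.35 = 146311.98
Import duty = 146311.98 × 11.3% = 16533.25
Buyer bears (A): 1573.52 + 216.93 + 591.51 + 1970.93 + 75.35 + 1279.10 + 265.57 + 2112.64 = 8085.55
Landed cost (A) = invoice 141883.74 + 8085.55 + duty 16533.25 = 166502.54
Supplier B (FCA):
CIF value = FCA price + origin terminal + freight + insurance = 148895.51 + 591.51 + 1970.93 + 75.35 = 151533.30
Import duty = 151533.30 × 11.3% = 17123.26
Buyer bears (B): 591.51 + 1970.93 + 75.35 + 1279.10 + 265.57 + 2112.64 = 6295.10
Landed cost (B) = invoice 148895.51 + 6295.10 + duty 17123.26 = 172313.87
Difference = |166502.54 − 172313.87| = 5811.33

Supplier A is cheaper by CNY 5811.33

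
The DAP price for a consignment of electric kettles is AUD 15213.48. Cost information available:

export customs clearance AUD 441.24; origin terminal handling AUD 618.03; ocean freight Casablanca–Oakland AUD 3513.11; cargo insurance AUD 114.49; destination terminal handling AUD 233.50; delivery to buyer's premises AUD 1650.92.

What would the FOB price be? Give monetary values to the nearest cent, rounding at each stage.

FOB price: AUD 9701.46

Not relevant to the conversion: export clearance, origin terminal — on the seller under both DAP and FOB; already in the DAP price and stays in the FOB price.
From DAP to FOB, the seller no longer bears: freight, insurance, destination terminal, delivery.
FOB price = 15213.48 − 3513.11 − 114.49 − 233.50 − 1650.92 = 9701.46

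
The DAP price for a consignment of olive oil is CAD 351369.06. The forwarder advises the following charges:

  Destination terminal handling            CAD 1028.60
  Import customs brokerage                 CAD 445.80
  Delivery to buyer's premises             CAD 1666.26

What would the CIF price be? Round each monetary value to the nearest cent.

Not relevant to the conversion: brokerage — on the buyer under both terms; not part of either seller's price.
From DAP to CIF, the seller no longer bears: destination terminal, delivery.
CIF price = 351369.06 − 1028.60 − 1666.26 = 348674.20

CIF price: CAD 348674.20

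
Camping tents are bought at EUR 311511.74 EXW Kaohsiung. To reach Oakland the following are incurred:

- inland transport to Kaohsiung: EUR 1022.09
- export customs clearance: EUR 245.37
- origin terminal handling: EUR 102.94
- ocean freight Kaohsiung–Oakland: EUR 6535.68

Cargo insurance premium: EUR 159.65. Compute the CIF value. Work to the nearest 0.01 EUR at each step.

CIF value: EUR 319577.47

CIF = EXW price + pre-shipment costs + freight + insurance
CIF = 311511.74 + 1022.09 + 245.37 + 102.94 + 6535.68 + 159.65 = 319577.47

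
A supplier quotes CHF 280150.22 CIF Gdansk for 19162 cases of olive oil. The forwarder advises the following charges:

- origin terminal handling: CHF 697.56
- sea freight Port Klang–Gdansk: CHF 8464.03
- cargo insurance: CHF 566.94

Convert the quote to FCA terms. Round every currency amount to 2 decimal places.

From CIF to FCA, the seller no longer bears: origin terminal, freight, insurance.
FCA price = 280150.22 − 697.56 − 8464.03 − 566.94 = 270421.69

FCA price: CHF 270421.69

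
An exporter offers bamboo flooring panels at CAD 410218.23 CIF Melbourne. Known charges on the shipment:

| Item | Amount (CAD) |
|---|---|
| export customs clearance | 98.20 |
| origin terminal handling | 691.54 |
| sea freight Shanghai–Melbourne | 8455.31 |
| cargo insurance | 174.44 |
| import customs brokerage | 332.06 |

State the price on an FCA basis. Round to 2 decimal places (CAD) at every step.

Not relevant to the conversion: export clearance — on the seller under both CIF and FCA; already in the CIF price and stays in the FCA price. brokerage — on the buyer under both terms; not part of either seller's price.
From CIF to FCA, the seller no longer bears: origin terminal, freight, insurance.
FCA price = 410218.23 − 691.54 − 8455.31 − 174.44 = 400896.94

FCA price: CAD 400896.94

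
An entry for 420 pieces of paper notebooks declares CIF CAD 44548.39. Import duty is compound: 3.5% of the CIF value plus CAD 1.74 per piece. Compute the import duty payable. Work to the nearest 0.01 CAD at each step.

Ad valorem component: 44548.39 × 3.5% = 1559.19
Specific component: 420 × 1.74 = 730.80
Import duty = 1559.19 + 730.80 = 2289.99

Import duty: CAD 2289.99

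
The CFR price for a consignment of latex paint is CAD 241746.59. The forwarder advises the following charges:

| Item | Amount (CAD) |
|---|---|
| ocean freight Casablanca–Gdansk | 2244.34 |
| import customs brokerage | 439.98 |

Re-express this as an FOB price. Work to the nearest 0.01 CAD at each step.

Not relevant to the conversion: brokerage — on the buyer under both terms; not part of either seller's price.
From CFR to FOB, the seller no longer bears: freight.
FOB price = 241746.59 − 2244.34 = 239502.25

FOB price: CAD 239502.25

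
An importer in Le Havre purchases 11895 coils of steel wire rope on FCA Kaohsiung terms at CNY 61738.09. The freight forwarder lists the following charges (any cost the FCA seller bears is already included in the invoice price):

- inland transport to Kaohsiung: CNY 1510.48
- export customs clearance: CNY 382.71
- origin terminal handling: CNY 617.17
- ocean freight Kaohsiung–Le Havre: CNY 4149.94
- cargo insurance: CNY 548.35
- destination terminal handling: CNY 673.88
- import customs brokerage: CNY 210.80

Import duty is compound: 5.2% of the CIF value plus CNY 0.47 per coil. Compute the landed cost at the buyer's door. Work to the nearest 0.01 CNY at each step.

FCA: the seller delivers export-cleared goods to the carrier; the buyer bears costs from that point.
Already in the invoice (seller's account under FCA): inland to port, export clearance — exclude.
CIF value = FCA price + origin terminal + freight + insurance = 61738.09 + 617.17 + 4149.94 + 548.35 = 67053.55
Ad valorem component: 67053.55 × 5.2% = 3486.78
Specific component: 11895 × 0.47 = 5590.65
Import duty = 3486.78 + 5590.65 = 9077.43
Buyer bears: origin terminal 617.17 + freight 4149.94 + insurance 548.35 + destination terminal 673.88 + brokerage 210.80 + duty 9077.43 = 15277.57
Landed cost = invoice 61738.09 + 15277.57 = 77015.66

Total landed cost: CNY 77015.66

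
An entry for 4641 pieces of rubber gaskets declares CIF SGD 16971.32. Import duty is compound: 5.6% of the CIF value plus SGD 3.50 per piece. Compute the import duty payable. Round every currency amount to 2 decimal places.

Import duty: SGD 17193.89

Ad valorem component: 16971.32 × 5.6% = 950.39
Specific component: 4641 × 3.50 = 16243.50
Import duty = 950.39 + 16243.50 = 17193.89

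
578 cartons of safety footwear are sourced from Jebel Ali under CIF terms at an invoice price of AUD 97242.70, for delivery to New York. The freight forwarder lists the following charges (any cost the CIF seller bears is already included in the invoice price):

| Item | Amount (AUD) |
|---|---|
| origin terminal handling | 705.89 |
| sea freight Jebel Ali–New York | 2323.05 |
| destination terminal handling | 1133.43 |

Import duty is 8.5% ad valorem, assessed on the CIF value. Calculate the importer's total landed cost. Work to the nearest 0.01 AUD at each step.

Total landed cost: AUD 106641.76

CIF: the seller pays costs through ocean freight and marine insurance to the destination port.
Already in the invoice (seller's account under CIF): origin terminal, freight — exclude.
The CIF price already equals the CIF value: 97242.70
Import duty = 97242.70 × 8.5% = 8265.63
Buyer bears: destination terminal 1133.43 + duty 8265.63 = 9399.06
Landed cost = invoice 97242.70 + 9399.06 = 106641.76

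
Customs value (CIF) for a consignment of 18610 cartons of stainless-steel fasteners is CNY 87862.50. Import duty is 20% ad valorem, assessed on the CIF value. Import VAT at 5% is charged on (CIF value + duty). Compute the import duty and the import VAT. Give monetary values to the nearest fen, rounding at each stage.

Import duty: CNY 17572.50; import VAT: CNY 5271.75

Import duty = 87862.50 × 20% = 17572.50
VAT base = CIF + duty = 87862.50 + 17572.50 = 105435.00
Import VAT = 105435.00 × 5% = 5271.75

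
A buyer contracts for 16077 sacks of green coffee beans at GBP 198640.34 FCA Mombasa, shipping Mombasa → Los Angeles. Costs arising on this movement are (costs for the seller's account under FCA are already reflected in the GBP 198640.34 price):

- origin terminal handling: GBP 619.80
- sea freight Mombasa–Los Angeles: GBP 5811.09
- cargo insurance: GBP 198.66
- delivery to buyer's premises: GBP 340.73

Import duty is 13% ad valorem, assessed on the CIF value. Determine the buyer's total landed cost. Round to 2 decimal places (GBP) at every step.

Total landed cost: GBP 232295.71

FCA: the seller delivers export-cleared goods to the carrier; the buyer bears costs from that point.
CIF value = FCA price + origin terminal + freight + insurance = 198640.34 + 619.80 + 5811.09 + 198.66 = 205269.89
Import duty = 205269.89 × 13% = 26685.09
Buyer bears: origin terminal 619.80 + freight 5811.09 + insurance 198.66 + delivery 340.73 + duty 26685.09 = 33655.37
Landed cost = invoice 198640.34 + 33655.37 = 232295.71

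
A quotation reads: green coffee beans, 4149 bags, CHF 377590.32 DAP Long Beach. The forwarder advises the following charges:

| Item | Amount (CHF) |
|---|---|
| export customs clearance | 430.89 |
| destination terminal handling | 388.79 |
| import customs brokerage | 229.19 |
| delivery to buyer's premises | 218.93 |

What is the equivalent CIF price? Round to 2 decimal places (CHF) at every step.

Not relevant to the conversion: export clearance — on the seller under both DAP and CIF; already in the DAP price and stays in the CIF price. brokerage — on the buyer under both terms; not part of either seller's price.
From DAP to CIF, the seller no longer bears: destination terminal, delivery.
CIF price = 377590.32 − 388.79 − 218.93 = 376982.60

CIF price: CHF 376982.60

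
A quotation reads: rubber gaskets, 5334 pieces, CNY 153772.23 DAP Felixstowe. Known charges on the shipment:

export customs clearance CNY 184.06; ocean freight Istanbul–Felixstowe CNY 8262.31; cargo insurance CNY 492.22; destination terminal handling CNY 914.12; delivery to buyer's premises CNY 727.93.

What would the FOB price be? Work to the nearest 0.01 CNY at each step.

Not relevant to the conversion: export clearance — on the seller under both DAP and FOB; already in the DAP price and stays in the FOB price.
From DAP to FOB, the seller no longer bears: freight, insurance, destination terminal, delivery.
FOB price = 153772.23 − 8262.31 − 492.22 − 914.12 − 727.93 = 143375.65

FOB price: CNY 143375.65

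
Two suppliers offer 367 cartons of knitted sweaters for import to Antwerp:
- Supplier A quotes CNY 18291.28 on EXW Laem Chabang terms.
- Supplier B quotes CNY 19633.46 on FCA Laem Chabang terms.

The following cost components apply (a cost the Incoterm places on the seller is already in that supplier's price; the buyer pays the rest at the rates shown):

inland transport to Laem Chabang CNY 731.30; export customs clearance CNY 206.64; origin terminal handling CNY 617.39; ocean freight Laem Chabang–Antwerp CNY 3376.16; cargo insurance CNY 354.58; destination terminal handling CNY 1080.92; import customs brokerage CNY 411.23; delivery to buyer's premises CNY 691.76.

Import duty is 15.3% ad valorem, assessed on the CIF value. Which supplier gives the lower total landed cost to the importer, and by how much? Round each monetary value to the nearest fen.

Supplier A (EXW):
CIF value = EXW price + inland to port + export clearance + origin terminal + freight + insurance = 18291.28 + 731.30 + 206.64 + 617.39 + 3376.16 + 354.58 = 23577.35
Import duty = 23577.35 × 15.3% = 3607.33
Buyer bears (A): 731.30 + 206.64 + 617.39 + 3376.16 + 354.58 + 1080.92 + 411.23 + 691.76 = 7469.98
Landed cost (A) = invoice 18291.28 + 7469.98 + duty 3607.33 = 29368.59
Supplier B (FCA):
CIF value = FCA price + origin terminal + freight + insurance = 19633.46 + 617.39 + 3376.16 + 354.58 = 23981.59
Import duty = 23981.59 × 15.3% = 3669.18
Buyer bears (B): 617.39 + 3376.16 + 354.58 + 1080.92 + 411.23 + 691.76 = 6532.04
Landed cost (B) = invoice 19633.46 + 6532.04 + duty 3669.18 = 29834.68
Difference = |29368.59 − 29834.68| = 466.09

Supplier A is cheaper by CNY 466.09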